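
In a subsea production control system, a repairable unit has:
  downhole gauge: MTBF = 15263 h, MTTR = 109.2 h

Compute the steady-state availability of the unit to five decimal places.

A(downhole gauge) = MTBF/(MTBF+MTTR) = 15263/(15263+109.2) = 0.99290

0.99290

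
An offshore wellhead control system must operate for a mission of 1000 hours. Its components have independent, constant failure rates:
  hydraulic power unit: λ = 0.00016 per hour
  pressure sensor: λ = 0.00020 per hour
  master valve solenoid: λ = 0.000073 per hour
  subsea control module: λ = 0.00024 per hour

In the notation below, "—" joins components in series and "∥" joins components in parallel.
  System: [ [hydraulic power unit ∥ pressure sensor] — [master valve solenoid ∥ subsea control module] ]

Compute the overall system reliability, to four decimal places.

0.9586

R(hydraulic power unit) = exp(−0.00016 × 1000) = 0.852144
R(pressure sensor) = exp(−0.00020 × 1000) = 0.818731
R(master valve solenoid) = exp(−0.000073 × 1000) = 0.929601
R(subsea control module) = exp(−0.00024 × 1000) = 0.786628
Parallel (hydraulic power unit and pressure sensor): 1 − (1 − 0.852144)(1 − 0.818731) = 0.973198
Parallel (master valve solenoid and subsea control module): 1 − (1 − 0.929601)(1 − 0.786628) = 0.984979
Series ([0.973198] and [0.984979]): 0.973198 × 0.984979 = 0.9586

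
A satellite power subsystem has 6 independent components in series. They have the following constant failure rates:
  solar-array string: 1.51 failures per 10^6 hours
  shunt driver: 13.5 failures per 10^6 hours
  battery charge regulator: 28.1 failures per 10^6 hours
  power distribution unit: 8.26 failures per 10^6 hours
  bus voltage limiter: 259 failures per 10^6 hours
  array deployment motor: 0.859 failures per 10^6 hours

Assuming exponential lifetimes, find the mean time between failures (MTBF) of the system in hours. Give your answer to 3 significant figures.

3210

Series of exponential components: λ_sys = Σ λ_i
λ_sys = 0.00000151 + 0.0000135 + 0.0000281 + 0.00000826 + 0.000259 + 0.000000859 = 3.1123e-04 /h
MTBF = 1 / λ_sys = 3210 h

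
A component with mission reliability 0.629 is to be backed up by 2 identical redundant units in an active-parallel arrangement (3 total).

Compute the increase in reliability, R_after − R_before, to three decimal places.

0.320

R_before = 0.629
R_after = 1 − (1 − 0.629)^3 = 0.949
ΔR = 0.949 − 0.629 = 0.320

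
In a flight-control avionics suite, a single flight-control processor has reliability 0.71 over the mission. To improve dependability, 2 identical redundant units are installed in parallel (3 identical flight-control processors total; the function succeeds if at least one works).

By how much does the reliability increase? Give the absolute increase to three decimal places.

R_before = 0.71
R_after = 1 − (1 − 0.71)^3 = 0.976
ΔR = 0.976 − 0.71 = 0.266

0.266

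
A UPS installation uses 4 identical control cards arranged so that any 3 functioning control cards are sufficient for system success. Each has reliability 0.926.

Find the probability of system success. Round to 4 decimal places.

R = Σ_{i=3}^{4} C(4,i) p^i (1−p)^{4−i} with p = 0.926
C(4,3)·0.926^3·0.074^1 = 0.235031
C(4,4)·0.926^4·0.074^0 = 0.735265
Sum = 0.9703

0.9703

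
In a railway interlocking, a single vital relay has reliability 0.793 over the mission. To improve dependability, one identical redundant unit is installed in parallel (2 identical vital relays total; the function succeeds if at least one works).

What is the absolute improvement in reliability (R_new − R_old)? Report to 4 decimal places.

0.1642

R_before = 0.793
R_after = 1 − (1 − 0.793)^2 = 0.9572
ΔR = 0.9572 − 0.793 = 0.1642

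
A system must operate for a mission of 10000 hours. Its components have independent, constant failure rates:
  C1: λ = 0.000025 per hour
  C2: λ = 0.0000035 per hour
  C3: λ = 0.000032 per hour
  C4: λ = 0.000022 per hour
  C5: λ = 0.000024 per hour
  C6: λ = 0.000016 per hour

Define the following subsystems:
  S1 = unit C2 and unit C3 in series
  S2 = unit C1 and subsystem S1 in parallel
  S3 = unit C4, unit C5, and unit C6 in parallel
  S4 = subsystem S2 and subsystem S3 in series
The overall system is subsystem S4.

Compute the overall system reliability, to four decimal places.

0.9281

R(C1) = exp(−0.000025 × 10000) = 0.778801
R(C2) = exp(−0.0000035 × 10000) = 0.965605
R(C3) = exp(−0.000032 × 10000) = 0.726149
R(C4) = exp(−0.000022 × 10000) = 0.802519
R(C5) = exp(−0.000024 × 10000) = 0.786628
R(C6) = exp(−0.000016 × 10000) = 0.852144
Series (C2 and C3): 0.965605 × 0.726149 = 0.701173
Parallel (C1 and [0.701173]): 1 − (1 − 0.778801)(1 − 0.701173) = 0.933900
Parallel (C4, C5, and C6): 1 − (1 − 0.802519)(1 − 0.786628)(1 − 0.852144) = 0.993770
Series ([0.933900] and [0.993770]): 0.933900 × 0.993770 = 0.9281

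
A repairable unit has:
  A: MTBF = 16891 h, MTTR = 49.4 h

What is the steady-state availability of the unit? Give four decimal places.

0.9971

A(A) = MTBF/(MTBF+MTTR) = 16891/(16891+49.4) = 0.9971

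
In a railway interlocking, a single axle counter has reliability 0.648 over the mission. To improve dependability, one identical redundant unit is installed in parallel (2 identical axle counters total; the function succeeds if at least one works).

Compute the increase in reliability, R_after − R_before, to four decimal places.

R_before = 0.648
R_after = 1 − (1 − 0.648)^2 = 0.8761
ΔR = 0.8761 − 0.648 = 0.2281

0.2281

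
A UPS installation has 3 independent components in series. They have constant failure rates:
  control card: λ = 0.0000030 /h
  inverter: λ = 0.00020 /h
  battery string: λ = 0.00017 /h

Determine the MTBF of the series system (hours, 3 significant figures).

2680

Series of exponential components: λ_sys = Σ λ_i
λ_sys = 0.0000030 + 0.00020 + 0.00017 = 3.7300e-04 /h
MTBF = 1 / λ_sys = 2680 h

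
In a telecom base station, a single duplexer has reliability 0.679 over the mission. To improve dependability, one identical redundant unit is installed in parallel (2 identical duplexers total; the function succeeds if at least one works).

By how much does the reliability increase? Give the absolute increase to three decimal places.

0.218

R_before = 0.679
R_after = 1 − (1 − 0.679)^2 = 0.897
ΔR = 0.897 − 0.679 = 0.218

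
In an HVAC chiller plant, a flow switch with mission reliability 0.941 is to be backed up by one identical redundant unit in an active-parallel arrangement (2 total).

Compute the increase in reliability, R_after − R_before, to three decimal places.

R_before = 0.941
R_after = 1 − (1 − 0.941)^2 = 0.997
ΔR = 0.997 − 0.941 = 0.056

0.056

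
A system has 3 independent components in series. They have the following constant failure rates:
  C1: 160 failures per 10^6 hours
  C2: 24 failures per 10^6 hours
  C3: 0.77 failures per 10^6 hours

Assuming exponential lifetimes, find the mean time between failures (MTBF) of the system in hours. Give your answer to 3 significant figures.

5410

Series of exponential components: λ_sys = Σ λ_i
λ_sys = 0.00016 + 0.000024 + 0.00000077 = 1.8477e-04 /h
MTBF = 1 / λ_sys = 5410 h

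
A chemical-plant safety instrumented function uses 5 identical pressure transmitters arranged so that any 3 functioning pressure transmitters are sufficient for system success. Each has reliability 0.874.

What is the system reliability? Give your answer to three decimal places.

R = Σ_{i=3}^{5} C(5,i) p^i (1−p)^{5−i} with p = 0.874
C(5,3)·0.874^3·0.126^2 = 0.10599
C(5,4)·0.874^4·0.126^1 = 0.36761
C(5,5)·0.874^5·0.126^0 = 0.50998
Sum = 0.984

0.984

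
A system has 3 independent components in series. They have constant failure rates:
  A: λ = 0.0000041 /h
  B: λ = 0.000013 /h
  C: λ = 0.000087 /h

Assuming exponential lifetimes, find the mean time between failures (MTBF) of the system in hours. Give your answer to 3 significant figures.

9610

Series of exponential components: λ_sys = Σ λ_i
λ_sys = 0.0000041 + 0.000013 + 0.000087 = 1.0410e-04 /h
MTBF = 1 / λ_sys = 9610 h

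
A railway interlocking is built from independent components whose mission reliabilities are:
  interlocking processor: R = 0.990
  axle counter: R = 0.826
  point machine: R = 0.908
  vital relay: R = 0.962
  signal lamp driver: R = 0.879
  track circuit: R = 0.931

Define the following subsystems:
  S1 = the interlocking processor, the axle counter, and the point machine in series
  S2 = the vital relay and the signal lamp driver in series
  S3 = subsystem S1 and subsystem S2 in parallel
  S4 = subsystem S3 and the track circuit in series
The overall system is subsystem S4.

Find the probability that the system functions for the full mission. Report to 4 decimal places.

0.8940

Series (interlocking processor, axle counter, and point machine): 0.990000 × 0.826000 × 0.908000 = 0.742508
Series (vital relay and signal lamp driver): 0.962000 × 0.879000 = 0.845598
Parallel ([0.742508] and [0.845598]): 1 − (1 − 0.742508)(1 − 0.845598) = 0.960243
Series ([0.960243] and track circuit): 0.960243 × 0.931000 = 0.8940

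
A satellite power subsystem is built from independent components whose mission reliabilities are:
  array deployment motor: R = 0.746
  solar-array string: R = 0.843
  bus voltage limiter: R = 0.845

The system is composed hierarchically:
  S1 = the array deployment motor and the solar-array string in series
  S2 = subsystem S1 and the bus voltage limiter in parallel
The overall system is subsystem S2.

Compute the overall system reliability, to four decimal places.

Series (array deployment motor and solar-array string): 0.746000 × 0.843000 = 0.628878
Parallel ([0.628878] and bus voltage limiter): 1 − (1 − 0.628878)(1 − 0.845000) = 0.9425

0.9425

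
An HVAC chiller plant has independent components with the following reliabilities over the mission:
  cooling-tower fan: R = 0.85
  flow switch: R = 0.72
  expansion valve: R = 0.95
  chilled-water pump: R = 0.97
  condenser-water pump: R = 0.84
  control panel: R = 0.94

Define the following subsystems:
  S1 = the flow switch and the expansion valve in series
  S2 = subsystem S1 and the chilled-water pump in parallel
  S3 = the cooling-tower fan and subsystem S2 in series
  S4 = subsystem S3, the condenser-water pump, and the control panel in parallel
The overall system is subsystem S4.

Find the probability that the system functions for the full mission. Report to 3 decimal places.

0.998

Series (flow switch and expansion valve): 0.72000 × 0.95000 = 0.68400
Parallel ([0.68400] and chilled-water pump): 1 − (1 − 0.68400)(1 − 0.97000) = 0.99052
Series (cooling-tower fan and [0.99052]): 0.85000 × 0.99052 = 0.84194
Parallel ([0.84194], condenser-water pump, and control panel): 1 − (1 − 0.84194)(1 − 0.84000)(1 − 0.94000) = 0.998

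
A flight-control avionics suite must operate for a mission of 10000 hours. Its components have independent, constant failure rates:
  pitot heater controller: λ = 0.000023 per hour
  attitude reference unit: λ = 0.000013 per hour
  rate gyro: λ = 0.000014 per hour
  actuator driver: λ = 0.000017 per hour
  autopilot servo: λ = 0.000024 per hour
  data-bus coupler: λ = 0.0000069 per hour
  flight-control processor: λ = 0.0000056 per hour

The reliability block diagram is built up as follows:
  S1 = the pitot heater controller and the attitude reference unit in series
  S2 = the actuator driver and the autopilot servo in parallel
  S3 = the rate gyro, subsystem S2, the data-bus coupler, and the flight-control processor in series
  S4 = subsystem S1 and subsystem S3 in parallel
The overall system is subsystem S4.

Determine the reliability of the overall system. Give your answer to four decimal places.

0.9219

R(pitot heater controller) = exp(−0.000023 × 10000) = 0.794534
R(attitude reference unit) = exp(−0.000013 × 10000) = 0.878095
R(rate gyro) = exp(−0.000014 × 10000) = 0.869358
R(actuator driver) = exp(−0.000017 × 10000) = 0.843665
R(autopilot servo) = exp(−0.000024 × 10000) = 0.786628
R(data-bus coupler) = exp(−0.0000069 × 10000) = 0.933327
R(flight-control processor) = exp(−0.0000056 × 10000) = 0.945539
Series (pitot heater controller and attitude reference unit): 0.794534 × 0.878095 = 0.697676
Parallel (actuator driver and autopilot servo): 1 − (1 − 0.843665)(1 − 0.786628) = 0.966642
Series (rate gyro, [0.966642], data-bus coupler, and flight-control processor): 0.869358 × 0.966642 × 0.933327 × 0.945539 = 0.741613
Parallel ([0.697676] and [0.741613]): 1 − (1 − 0.697676)(1 − 0.741613) = 0.9219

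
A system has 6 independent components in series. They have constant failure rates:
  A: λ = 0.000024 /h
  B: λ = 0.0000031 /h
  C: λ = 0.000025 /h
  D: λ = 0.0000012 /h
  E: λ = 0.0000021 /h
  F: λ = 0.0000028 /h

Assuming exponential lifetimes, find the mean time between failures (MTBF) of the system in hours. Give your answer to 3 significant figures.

Series of exponential components: λ_sys = Σ λ_i
λ_sys = 0.000024 + 0.0000031 + 0.000025 + 0.0000012 + 0.0000021 + 0.0000028 = 5.8200e-05 /h
MTBF = 1 / λ_sys = 17200 h

17200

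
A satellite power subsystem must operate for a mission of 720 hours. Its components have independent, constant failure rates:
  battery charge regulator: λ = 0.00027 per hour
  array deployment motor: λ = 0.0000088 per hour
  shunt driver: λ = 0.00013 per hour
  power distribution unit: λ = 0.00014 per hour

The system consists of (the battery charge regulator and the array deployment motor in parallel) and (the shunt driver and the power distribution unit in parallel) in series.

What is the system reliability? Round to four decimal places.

R(battery charge regulator) = exp(−0.00027 × 720) = 0.823329
R(array deployment motor) = exp(−0.0000088 × 720) = 0.993684
R(shunt driver) = exp(−0.00013 × 720) = 0.910647
R(power distribution unit) = exp(−0.00014 × 720) = 0.904114
Parallel (battery charge regulator and array deployment motor): 1 − (1 − 0.823329)(1 − 0.993684) = 0.998884
Parallel (shunt driver and power distribution unit): 1 − (1 − 0.910647)(1 − 0.904114) = 0.991432
Series ([0.998884] and [0.991432]): 0.998884 × 0.991432 = 0.9903

0.9903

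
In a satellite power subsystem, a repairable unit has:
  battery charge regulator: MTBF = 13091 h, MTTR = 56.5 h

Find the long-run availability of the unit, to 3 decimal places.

0.996

A(battery charge regulator) = MTBF/(MTBF+MTTR) = 13091/(13091+56.5) = 0.996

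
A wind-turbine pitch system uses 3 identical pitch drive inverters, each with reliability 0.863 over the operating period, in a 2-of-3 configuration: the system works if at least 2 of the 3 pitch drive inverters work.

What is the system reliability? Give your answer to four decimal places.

0.9488

R = Σ_{i=2}^{3} C(3,i) p^i (1−p)^{3−i} with p = 0.863
C(3,2)·0.863^2·0.137^1 = 0.306100
C(3,3)·0.863^3·0.137^0 = 0.642736
Sum = 0.9488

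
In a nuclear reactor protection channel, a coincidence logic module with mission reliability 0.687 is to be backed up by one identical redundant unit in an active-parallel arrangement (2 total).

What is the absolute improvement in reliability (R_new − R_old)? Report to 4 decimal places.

0.2150

R_before = 0.687
R_after = 1 − (1 − 0.687)^2 = 0.9020
ΔR = 0.9020 − 0.687 = 0.2150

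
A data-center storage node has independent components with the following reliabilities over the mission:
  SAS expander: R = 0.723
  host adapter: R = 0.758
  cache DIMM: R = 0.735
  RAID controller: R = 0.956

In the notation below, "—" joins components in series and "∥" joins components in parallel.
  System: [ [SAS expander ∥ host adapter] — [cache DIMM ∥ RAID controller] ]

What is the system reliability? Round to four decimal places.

Parallel (SAS expander and host adapter): 1 − (1 − 0.723000)(1 − 0.758000) = 0.932966
Parallel (cache DIMM and RAID controller): 1 − (1 − 0.735000)(1 − 0.956000) = 0.988340
Series ([0.932966] and [0.988340]): 0.932966 × 0.988340 = 0.9221

0.9221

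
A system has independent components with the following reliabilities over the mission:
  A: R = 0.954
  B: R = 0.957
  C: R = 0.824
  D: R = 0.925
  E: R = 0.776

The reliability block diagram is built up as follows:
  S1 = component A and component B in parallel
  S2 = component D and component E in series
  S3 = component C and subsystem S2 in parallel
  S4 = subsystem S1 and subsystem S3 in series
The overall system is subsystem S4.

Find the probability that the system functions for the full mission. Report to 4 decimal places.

0.9485

Parallel (A and B): 1 − (1 − 0.954000)(1 − 0.957000) = 0.998022
Series (D and E): 0.925000 × 0.776000 = 0.717800
Parallel (C and [0.717800]): 1 − (1 − 0.824000)(1 − 0.717800) = 0.950333
Series ([0.998022] and [0.950333]): 0.998022 × 0.950333 = 0.9485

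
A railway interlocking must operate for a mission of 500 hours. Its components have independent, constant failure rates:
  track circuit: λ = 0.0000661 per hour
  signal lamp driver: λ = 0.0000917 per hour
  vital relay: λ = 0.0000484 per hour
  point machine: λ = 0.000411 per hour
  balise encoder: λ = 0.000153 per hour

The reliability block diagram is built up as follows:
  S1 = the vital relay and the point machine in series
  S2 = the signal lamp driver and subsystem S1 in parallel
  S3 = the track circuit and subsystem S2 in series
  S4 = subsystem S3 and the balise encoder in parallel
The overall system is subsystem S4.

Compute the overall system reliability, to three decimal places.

R(track circuit) = exp(−0.0000661 × 500) = 0.96749
R(signal lamp driver) = exp(−0.0000917 × 500) = 0.95519
R(vital relay) = exp(−0.0000484 × 500) = 0.97609
R(point machine) = exp(−0.000411 × 500) = 0.81424
R(balise encoder) = exp(−0.000153 × 500) = 0.92635
Series (vital relay and point machine): 0.97609 × 0.81424 = 0.79477
Parallel (signal lamp driver and [0.79477]): 1 − (1 − 0.95519)(1 − 0.79477) = 0.99080
Series (track circuit and [0.99080]): 0.96749 × 0.99080 = 0.95859
Parallel ([0.95859] and balise encoder): 1 − (1 − 0.95859)(1 − 0.92635) = 0.997

0.997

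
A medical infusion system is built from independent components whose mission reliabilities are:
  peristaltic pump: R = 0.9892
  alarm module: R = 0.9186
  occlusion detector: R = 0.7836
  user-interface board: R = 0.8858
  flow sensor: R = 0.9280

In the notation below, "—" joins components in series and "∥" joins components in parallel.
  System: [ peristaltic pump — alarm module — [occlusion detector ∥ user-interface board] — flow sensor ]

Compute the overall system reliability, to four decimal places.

0.8224

Parallel (occlusion detector and user-interface board): 1 − (1 − 0.783600)(1 − 0.885800) = 0.975287
Series (peristaltic pump, alarm module, [0.975287], and flow sensor): 0.989200 × 0.918600 × 0.975287 × 0.928000 = 0.8224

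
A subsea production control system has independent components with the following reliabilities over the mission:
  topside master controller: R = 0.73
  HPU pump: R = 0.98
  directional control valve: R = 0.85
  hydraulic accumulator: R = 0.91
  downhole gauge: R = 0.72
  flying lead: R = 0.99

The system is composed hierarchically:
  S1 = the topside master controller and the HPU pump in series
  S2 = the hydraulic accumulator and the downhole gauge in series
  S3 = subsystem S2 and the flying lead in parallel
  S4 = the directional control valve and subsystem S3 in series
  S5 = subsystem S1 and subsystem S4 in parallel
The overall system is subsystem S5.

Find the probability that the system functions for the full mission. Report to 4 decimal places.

Series (topside master controller and HPU pump): 0.730000 × 0.980000 = 0.715400
Series (hydraulic accumulator and downhole gauge): 0.910000 × 0.720000 = 0.655200
Parallel ([0.655200] and flying lead): 1 − (1 − 0.655200)(1 − 0.990000) = 0.996552
Series (directional control valve and [0.996552]): 0.850000 × 0.996552 = 0.847069
Parallel ([0.715400] and [0.847069]): 1 − (1 − 0.715400)(1 − 0.847069) = 0.9565

0.9565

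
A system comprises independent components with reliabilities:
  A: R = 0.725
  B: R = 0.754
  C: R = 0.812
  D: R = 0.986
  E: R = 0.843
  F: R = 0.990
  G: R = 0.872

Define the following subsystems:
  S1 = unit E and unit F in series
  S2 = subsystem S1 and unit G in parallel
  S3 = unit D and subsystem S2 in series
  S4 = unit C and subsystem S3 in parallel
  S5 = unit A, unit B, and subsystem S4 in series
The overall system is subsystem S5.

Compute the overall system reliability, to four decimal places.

Series (E and F): 0.843000 × 0.990000 = 0.834570
Parallel ([0.834570] and G): 1 − (1 − 0.834570)(1 − 0.872000) = 0.978825
Series (D and [0.978825]): 0.986000 × 0.978825 = 0.965121
Parallel (C and [0.965121]): 1 − (1 − 0.812000)(1 − 0.965121) = 0.993443
Series (A, B, and [0.993443]): 0.725000 × 0.754000 × 0.993443 = 0.5431

0.5431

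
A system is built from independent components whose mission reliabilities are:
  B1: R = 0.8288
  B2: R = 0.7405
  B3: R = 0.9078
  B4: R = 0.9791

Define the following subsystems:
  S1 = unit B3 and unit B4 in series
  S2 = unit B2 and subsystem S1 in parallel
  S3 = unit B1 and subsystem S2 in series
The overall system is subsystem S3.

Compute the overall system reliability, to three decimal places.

0.805

Series (B3 and B4): 0.90780 × 0.97910 = 0.88883
Parallel (B2 and [0.88883]): 1 − (1 − 0.74050)(1 − 0.88883) = 0.97115
Series (B1 and [0.97115]): 0.82880 × 0.97115 = 0.805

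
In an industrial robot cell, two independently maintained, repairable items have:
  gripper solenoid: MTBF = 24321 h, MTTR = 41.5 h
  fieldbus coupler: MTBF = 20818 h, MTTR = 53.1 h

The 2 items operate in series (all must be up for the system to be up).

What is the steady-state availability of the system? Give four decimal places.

0.9958

A(gripper solenoid) = MTBF/(MTBF+MTTR) = 24321/(24321+41.5) = 0.998297
A(fieldbus coupler) = MTBF/(MTBF+MTTR) = 20818/(20818+53.1) = 0.997456
Series availability: 0.998297 × 0.997456 = 0.9958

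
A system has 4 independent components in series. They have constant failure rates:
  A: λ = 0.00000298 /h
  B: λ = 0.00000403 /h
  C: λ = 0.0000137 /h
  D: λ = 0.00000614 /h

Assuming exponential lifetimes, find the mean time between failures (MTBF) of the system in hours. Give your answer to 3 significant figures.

37200

Series of exponential components: λ_sys = Σ λ_i
λ_sys = 0.00000298 + 0.00000403 + 0.0000137 + 0.00000614 = 2.6850e-05 /h
MTBF = 1 / λ_sys = 37200 h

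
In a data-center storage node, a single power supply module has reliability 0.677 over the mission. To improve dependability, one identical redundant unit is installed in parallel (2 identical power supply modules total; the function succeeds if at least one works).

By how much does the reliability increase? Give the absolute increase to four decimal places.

R_before = 0.677
R_after = 1 − (1 − 0.677)^2 = 0.8957
ΔR = 0.8957 − 0.677 = 0.2187

0.2187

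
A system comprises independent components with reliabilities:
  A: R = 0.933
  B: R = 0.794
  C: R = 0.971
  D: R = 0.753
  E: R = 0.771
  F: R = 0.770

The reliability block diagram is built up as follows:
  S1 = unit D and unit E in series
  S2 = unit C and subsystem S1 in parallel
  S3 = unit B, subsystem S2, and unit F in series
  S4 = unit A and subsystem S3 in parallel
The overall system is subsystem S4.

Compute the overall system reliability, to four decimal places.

0.9735

Series (D and E): 0.753000 × 0.771000 = 0.580563
Parallel (C and [0.580563]): 1 − (1 − 0.971000)(1 − 0.580563) = 0.987836
Series (B, [0.987836], and F): 0.794000 × 0.987836 × 0.770000 = 0.603943
Parallel (A and [0.603943]): 1 − (1 − 0.933000)(1 − 0.603943) = 0.9735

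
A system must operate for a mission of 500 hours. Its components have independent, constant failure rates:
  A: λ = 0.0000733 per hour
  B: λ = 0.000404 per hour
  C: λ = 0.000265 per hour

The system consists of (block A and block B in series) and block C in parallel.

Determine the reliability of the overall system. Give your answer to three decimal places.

R(A) = exp(−0.0000733 × 500) = 0.96401
R(B) = exp(−0.000404 × 500) = 0.81709
R(C) = exp(−0.000265 × 500) = 0.87590
Series (A and B): 0.96401 × 0.81709 = 0.78768
Parallel ([0.78768] and C): 1 − (1 − 0.78768)(1 − 0.87590) = 0.974

0.974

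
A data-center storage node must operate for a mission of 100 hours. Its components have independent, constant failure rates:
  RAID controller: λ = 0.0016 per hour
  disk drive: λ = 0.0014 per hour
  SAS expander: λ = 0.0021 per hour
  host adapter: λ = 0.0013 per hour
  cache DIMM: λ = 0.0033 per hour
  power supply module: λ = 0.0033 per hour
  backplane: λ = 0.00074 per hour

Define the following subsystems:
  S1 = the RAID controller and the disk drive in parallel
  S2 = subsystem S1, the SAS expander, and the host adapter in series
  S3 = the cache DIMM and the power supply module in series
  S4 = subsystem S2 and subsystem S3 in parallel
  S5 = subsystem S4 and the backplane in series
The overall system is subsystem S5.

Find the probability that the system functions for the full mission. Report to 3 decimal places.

0.793

R(RAID controller) = exp(−0.0016 × 100) = 0.85214
R(disk drive) = exp(−0.0014 × 100) = 0.86936
R(SAS expander) = exp(−0.0021 × 100) = 0.81058
R(host adapter) = exp(−0.0013 × 100) = 0.87810
R(cache DIMM) = exp(−0.0033 × 100) = 0.71892
R(power supply module) = exp(−0.0033 × 100) = 0.71892
R(backplane) = exp(−0.00074 × 100) = 0.92867
Parallel (RAID controller and disk drive): 1 − (1 − 0.85214)(1 − 0.86936) = 0.98068
Series ([0.98068], SAS expander, and host adapter): 0.98068 × 0.81058 × 0.87810 = 0.69802
Series (cache DIMM and power supply module): 0.71892 × 0.71892 = 0.51685
Parallel ([0.69802] and [0.51685]): 1 − (1 − 0.69802)(1 − 0.51685) = 0.85410
Series ([0.85410] and backplane): 0.85410 × 0.92867 = 0.793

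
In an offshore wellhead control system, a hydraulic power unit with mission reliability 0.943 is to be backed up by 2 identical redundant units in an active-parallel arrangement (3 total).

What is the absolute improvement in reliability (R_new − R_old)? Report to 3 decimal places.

0.057

R_before = 0.943
R_after = 1 − (1 − 0.943)^3 = 1.000
ΔR = 1.000 − 0.943 = 0.057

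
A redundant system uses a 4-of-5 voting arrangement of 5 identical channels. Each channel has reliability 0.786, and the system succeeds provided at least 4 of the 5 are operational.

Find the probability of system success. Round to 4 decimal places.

0.7084

R = Σ_{i=4}^{5} C(5,i) p^i (1−p)^{5−i} with p = 0.786
C(5,4)·0.786^4·0.214^1 = 0.408389
C(5,5)·0.786^5·0.214^0 = 0.299994
Sum = 0.7084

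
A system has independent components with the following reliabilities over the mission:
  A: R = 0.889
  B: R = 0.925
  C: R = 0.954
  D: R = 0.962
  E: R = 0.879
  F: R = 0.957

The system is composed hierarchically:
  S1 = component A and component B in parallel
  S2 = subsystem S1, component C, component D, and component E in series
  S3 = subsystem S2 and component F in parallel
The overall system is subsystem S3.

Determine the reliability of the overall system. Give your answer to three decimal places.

Parallel (A and B): 1 − (1 − 0.88900)(1 − 0.92500) = 0.99168
Series ([0.99168], C, D, and E): 0.99168 × 0.95400 × 0.96200 × 0.87900 = 0.79999
Parallel ([0.79999] and F): 1 − (1 − 0.79999)(1 − 0.95700) = 0.991

0.991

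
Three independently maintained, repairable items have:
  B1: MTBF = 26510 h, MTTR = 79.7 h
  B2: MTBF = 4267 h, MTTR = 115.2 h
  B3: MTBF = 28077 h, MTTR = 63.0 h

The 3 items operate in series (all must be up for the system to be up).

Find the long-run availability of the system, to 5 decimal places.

A(B1) = MTBF/(MTBF+MTTR) = 26510/(26510+79.7) = 0.997003
A(B2) = MTBF/(MTBF+MTTR) = 4267/(4267+115.2) = 0.973712
A(B3) = MTBF/(MTBF+MTTR) = 28077/(28077+63.0) = 0.997761
Series availability: 0.997003 × 0.973712 × 0.997761 = 0.96862

0.96862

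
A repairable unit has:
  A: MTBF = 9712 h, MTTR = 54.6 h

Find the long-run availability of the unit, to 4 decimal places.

A(A) = MTBF/(MTBF+MTTR) = 9712/(9712+54.6) = 0.9944

0.9944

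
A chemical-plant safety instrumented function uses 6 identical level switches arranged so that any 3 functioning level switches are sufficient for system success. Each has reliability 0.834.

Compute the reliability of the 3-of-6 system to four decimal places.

0.9914

R = Σ_{i=3}^{6} C(6,i) p^i (1−p)^{6−i} with p = 0.834
C(6,3)·0.834^3·0.166^3 = 0.053070
C(6,4)·0.834^4·0.166^2 = 0.199973
C(6,5)·0.834^5·0.166^1 = 0.401874
C(6,6)·0.834^6·0.166^0 = 0.336509
Sum = 0.9914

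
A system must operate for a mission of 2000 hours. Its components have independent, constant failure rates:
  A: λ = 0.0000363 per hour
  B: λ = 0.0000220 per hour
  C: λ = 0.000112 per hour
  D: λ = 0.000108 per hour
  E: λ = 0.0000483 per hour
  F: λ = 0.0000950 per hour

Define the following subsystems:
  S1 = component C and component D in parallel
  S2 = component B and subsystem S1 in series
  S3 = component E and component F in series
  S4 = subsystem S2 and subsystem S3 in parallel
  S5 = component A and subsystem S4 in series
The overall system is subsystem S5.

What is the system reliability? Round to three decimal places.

R(A) = exp(−0.0000363 × 2000) = 0.92997
R(B) = exp(−0.0000220 × 2000) = 0.95695
R(C) = exp(−0.000112 × 2000) = 0.79932
R(D) = exp(−0.000108 × 2000) = 0.80574
R(E) = exp(−0.0000483 × 2000) = 0.90792
R(F) = exp(−0.0000950 × 2000) = 0.82696
Parallel (C and D): 1 − (1 − 0.79932)(1 − 0.80574) = 0.96102
Series (B and [0.96102]): 0.95695 × 0.96102 = 0.91965
Series (E and F): 0.90792 × 0.82696 = 0.75081
Parallel ([0.91965] and [0.75081]): 1 − (1 − 0.91965)(1 − 0.75081) = 0.97998
Series (A and [0.97998]): 0.92997 × 0.97998 = 0.911

0.911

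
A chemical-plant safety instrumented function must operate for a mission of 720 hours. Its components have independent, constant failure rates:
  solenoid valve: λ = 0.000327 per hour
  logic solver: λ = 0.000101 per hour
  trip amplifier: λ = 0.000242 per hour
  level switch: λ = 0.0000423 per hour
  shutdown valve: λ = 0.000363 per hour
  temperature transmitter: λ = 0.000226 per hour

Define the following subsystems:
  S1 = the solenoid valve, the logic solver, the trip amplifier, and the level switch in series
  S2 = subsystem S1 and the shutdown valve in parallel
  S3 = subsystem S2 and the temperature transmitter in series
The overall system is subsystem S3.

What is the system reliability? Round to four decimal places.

R(solenoid valve) = exp(−0.000327 × 720) = 0.790223
R(logic solver) = exp(−0.000101 × 720) = 0.929861
R(trip amplifier) = exp(−0.000242 × 720) = 0.840095
R(level switch) = exp(−0.0000423 × 720) = 0.970003
R(shutdown valve) = exp(−0.000363 × 720) = 0.770004
R(temperature transmitter) = exp(−0.000226 × 720) = 0.849829
Series (solenoid valve, logic solver, trip amplifier, and level switch): 0.790223 × 0.929861 × 0.840095 × 0.970003 = 0.598783
Parallel ([0.598783] and shutdown valve): 1 − (1 − 0.598783)(1 − 0.770004) = 0.907722
Series ([0.907722] and temperature transmitter): 0.907722 × 0.849829 = 0.7714

0.7714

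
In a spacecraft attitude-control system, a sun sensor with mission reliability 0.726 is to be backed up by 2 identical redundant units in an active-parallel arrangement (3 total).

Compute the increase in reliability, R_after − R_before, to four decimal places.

0.2534

R_before = 0.726
R_after = 1 − (1 − 0.726)^3 = 0.9794
ΔR = 0.9794 − 0.726 = 0.2534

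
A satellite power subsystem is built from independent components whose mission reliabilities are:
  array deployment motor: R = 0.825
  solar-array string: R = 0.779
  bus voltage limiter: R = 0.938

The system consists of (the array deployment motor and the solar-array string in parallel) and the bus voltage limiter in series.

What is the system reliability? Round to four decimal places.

0.9017

Parallel (array deployment motor and solar-array string): 1 − (1 − 0.825000)(1 − 0.779000) = 0.961325
Series ([0.961325] and bus voltage limiter): 0.961325 × 0.938000 = 0.9017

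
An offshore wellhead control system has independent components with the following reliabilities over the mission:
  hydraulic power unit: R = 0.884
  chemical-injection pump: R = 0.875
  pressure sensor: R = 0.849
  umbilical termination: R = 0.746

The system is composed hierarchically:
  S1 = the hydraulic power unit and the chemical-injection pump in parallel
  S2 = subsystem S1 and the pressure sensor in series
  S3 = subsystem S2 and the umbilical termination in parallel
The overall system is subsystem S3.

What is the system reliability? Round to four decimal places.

0.9585

Parallel (hydraulic power unit and chemical-injection pump): 1 − (1 − 0.884000)(1 − 0.875000) = 0.985500
Series ([0.985500] and pressure sensor): 0.985500 × 0.849000 = 0.836690
Parallel ([0.836690] and umbilical termination): 1 − (1 − 0.836690)(1 − 0.746000) = 0.9585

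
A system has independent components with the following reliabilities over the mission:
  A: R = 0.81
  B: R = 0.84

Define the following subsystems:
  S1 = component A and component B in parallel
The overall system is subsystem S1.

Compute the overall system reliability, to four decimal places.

0.9696

Parallel (A and B): 1 − (1 − 0.810000)(1 − 0.840000) = 0.9696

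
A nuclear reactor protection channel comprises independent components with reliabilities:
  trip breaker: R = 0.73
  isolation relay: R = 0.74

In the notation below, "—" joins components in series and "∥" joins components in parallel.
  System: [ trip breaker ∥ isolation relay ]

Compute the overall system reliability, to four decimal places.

Parallel (trip breaker and isolation relay): 1 − (1 − 0.730000)(1 − 0.740000) = 0.9298

0.9298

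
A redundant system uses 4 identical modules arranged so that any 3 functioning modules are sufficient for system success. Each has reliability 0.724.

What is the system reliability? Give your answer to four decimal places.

R = Σ_{i=3}^{4} C(4,i) p^i (1−p)^{4−i} with p = 0.724
C(4,3)·0.724^3·0.276^1 = 0.418972
C(4,4)·0.724^4·0.276^0 = 0.274760
Sum = 0.6937

0.6937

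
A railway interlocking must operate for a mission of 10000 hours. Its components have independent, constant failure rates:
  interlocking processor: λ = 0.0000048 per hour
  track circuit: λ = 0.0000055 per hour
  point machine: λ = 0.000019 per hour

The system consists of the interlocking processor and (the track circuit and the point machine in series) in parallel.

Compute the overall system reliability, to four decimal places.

R(interlocking processor) = exp(−0.0000048 × 10000) = 0.953134
R(track circuit) = exp(−0.0000055 × 10000) = 0.946485
R(point machine) = exp(−0.000019 × 10000) = 0.826959
Series (track circuit and point machine): 0.946485 × 0.826959 = 0.782704
Parallel (interlocking processor and [0.782704]): 1 − (1 − 0.953134)(1 − 0.782704) = 0.9898

0.9898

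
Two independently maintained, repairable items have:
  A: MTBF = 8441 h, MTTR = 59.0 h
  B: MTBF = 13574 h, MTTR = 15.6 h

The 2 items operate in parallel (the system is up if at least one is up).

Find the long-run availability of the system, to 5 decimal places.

A(A) = MTBF/(MTBF+MTTR) = 8441/(8441+59.0) = 0.993059
A(B) = MTBF/(MTBF+MTTR) = 13574/(13574+15.6) = 0.998852
Parallel availability: 1 − (1 − 0.993059)(1 − 0.998852) = 0.99999

0.99999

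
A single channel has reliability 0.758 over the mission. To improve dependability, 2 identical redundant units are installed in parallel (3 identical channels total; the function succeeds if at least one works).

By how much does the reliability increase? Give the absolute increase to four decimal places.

0.2278

R_before = 0.758
R_after = 1 − (1 − 0.758)^3 = 0.9858
ΔR = 0.9858 − 0.758 = 0.2278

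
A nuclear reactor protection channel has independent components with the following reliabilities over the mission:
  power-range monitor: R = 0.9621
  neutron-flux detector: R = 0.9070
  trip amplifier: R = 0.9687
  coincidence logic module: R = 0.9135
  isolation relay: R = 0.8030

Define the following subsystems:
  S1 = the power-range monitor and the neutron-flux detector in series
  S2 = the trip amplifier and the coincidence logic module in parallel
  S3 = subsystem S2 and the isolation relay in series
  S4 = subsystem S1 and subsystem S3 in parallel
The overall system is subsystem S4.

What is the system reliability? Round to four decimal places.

0.9746

Series (power-range monitor and neutron-flux detector): 0.962100 × 0.907000 = 0.872625
Parallel (trip amplifier and coincidence logic module): 1 − (1 − 0.968700)(1 − 0.913500) = 0.997293
Series ([0.997293] and isolation relay): 0.997293 × 0.803000 = 0.800826
Parallel ([0.872625] and [0.800826]): 1 − (1 − 0.872625)(1 − 0.800826) = 0.9746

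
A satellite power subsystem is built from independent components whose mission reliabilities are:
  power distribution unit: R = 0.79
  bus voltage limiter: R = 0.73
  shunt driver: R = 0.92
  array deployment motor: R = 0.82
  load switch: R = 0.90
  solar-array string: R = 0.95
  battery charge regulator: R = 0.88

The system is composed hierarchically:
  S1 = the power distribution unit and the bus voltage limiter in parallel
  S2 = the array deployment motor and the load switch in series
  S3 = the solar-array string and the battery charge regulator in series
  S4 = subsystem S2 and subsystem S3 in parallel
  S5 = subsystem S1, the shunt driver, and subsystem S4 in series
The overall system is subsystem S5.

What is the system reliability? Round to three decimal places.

Parallel (power distribution unit and bus voltage limiter): 1 − (1 − 0.79000)(1 − 0.73000) = 0.94330
Series (array deployment motor and load switch): 0.82000 × 0.90000 = 0.73800
Series (solar-array string and battery charge regulator): 0.95000 × 0.88000 = 0.83600
Parallel ([0.73800] and [0.83600]): 1 − (1 − 0.73800)(1 − 0.83600) = 0.95703
Series ([0.94330], shunt driver, and [0.95703]): 0.94330 × 0.92000 × 0.95703 = 0.831

0.831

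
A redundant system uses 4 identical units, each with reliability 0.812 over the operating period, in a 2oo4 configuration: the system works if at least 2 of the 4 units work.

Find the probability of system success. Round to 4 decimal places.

R = Σ_{i=2}^{4} C(4,i) p^i (1−p)^{4−i} with p = 0.812
C(4,2)·0.812^2·0.188^2 = 0.139823
C(4,3)·0.812^3·0.188^1 = 0.402611
C(4,4)·0.812^4·0.188^0 = 0.434735
Sum = 0.9772

0.9772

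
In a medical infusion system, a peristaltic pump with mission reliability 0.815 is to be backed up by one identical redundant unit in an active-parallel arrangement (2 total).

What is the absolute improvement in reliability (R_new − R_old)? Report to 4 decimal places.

0.1508

R_before = 0.815
R_after = 1 − (1 − 0.815)^2 = 0.9658
ΔR = 0.9658 − 0.815 = 0.1508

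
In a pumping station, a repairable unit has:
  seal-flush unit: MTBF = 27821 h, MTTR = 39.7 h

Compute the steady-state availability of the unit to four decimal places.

A(seal-flush unit) = MTBF/(MTBF+MTTR) = 27821/(27821+39.7) = 0.9986

0.9986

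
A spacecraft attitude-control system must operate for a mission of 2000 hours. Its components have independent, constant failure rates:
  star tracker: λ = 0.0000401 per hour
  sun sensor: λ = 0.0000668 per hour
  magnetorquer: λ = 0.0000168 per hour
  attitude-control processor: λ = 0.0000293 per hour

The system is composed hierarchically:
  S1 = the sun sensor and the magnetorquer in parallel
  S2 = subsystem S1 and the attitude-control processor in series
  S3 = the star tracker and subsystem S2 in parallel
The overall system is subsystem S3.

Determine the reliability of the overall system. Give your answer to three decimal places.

0.995

R(star tracker) = exp(−0.0000401 × 2000) = 0.92293
R(sun sensor) = exp(−0.0000668 × 2000) = 0.87494
R(magnetorquer) = exp(−0.0000168 × 2000) = 0.96696
R(attitude-control processor) = exp(−0.0000293 × 2000) = 0.94308
Parallel (sun sensor and magnetorquer): 1 − (1 − 0.87494)(1 − 0.96696) = 0.99587
Series ([0.99587] and attitude-control processor): 0.99587 × 0.94308 = 0.93919
Parallel (star tracker and [0.93919]): 1 − (1 − 0.92293)(1 − 0.93919) = 0.995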